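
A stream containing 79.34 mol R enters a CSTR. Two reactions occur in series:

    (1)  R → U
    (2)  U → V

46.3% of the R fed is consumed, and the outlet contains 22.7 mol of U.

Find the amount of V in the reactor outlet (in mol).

14 mol

Conversion of R: R consumed = 1ξ₁ = 0.463 × 79.34 → ξ₁ = 36.73 mol.
U balance: n_U = 0 + 1ξ₁ − 1ξ₂ = 22.7 → ξ₂ = (1·36.73 − 22.7)/1 = 14.03 mol.
Outlet amounts (n = n₀ + Σ ν·ξ):
  R: 79.34 − 1(36.73) = 42.61
  U: 0 + 1(36.73) − 1(14.03) = 22.7
  V: 0 + 1(14.03) = 14.03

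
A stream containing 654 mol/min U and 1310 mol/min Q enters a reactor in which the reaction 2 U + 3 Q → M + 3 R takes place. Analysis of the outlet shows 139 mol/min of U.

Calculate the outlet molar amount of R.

For U: n = n₀ − 2ξ → 139 = 654 − 2ξ, giving ξ = 257.5 mol/min.
Outlet amounts (n = n₀ + ν ξ):
  U: 654 − 2(257.5) = 139
  Q: 1310 − 3(257.5) = 537.5
  M: 0 + 1(257.5) = 257.5
  R: 0 + 3(257.5) = 772.5

772 mol/min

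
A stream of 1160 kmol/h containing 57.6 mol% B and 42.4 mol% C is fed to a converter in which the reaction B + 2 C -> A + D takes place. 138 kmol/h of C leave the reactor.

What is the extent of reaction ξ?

ξ = 177 kmol/h

For C: n = n₀ − 2ξ → 138 = 491.8 − 2ξ, giving ξ = 176.9 kmol/h.
Outlet amounts (n = n₀ + ν ξ):
  B: 668.2 − 1(176.9) = 491.2
  C: 491.8 − 2(176.9) = 138
  A: 0 + 1(176.9) = 176.9
  D: 0 + 1(176.9) = 176.9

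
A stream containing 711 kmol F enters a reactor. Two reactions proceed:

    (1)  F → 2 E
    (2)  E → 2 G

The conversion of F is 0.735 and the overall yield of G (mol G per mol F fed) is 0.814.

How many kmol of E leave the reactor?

Conversion of F: F consumed = 1ξ₁ = 0.735 × 711 → ξ₁ = 522.6 kmol.
Yield of G: 2ξ₂ / 711 = 0.814 → ξ₂ = 289.4 kmol.
Outlet amounts (n = n₀ + Σ ν·ξ):
  F: 711 − 1(522.6) = 188.4
  E: 0 + 2(522.6) − 1(289.4) = 755.8
  G: 0 + 2(289.4) = 578.8

756 kmol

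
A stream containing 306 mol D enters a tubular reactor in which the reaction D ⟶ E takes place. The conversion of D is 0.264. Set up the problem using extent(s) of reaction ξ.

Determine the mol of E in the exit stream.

D reacted = 0.264 × 306 = 80.78 mol; ν_D = −1, so ξ = 80.78/1 = 80.78 mol.
Outlet amounts (n = n₀ + ν ξ):
  D: 306 − 1(80.78) = 225.2
  E: 0 + 1(80.78) = 80.78

80.8 mol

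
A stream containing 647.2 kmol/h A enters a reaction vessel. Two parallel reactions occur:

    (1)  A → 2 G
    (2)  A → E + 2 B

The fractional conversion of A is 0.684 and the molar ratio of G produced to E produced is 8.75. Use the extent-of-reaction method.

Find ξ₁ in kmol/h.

ξ₁ = 360 kmol/h

Conversion of A: A consumed = 0.684 × 647.2 = 442.7 kmol/h = 1ξ₁ + 1ξ₂.
Selectivity: 2ξ₁ / (1ξ₂) = 8.75 → ξ₁ = 4.375 ξ₂.
Substitute: (1·4.375 + 1) ξ₂ = 442.7 → ξ₂ = 82.36 kmol/h, ξ₁ = 360.3 kmol/h.
Outlet amounts (n = n₀ + Σ ν·ξ):
  A: 647.2 − 1(360.3) − 1(82.36) = 204.5
  G: 0 + 2(360.3) = 720.6
  E: 0 + 1(82.36) = 82.36
  B: 0 + 2(82.36) = 164.7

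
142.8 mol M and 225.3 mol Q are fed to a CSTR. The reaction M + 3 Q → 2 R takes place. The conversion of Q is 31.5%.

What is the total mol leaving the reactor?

Q reacted = 0.315 × 225.3 = 70.97 mol; ν_Q = −3, so ξ = 70.97/3 = 23.66 mol.
Outlet amounts (n = n₀ + ν ξ):
  M: 142.8 − 1(23.66) = 119.1
  Q: 225.3 − 3(23.66) = 154.3
  R: 0 + 2(23.66) = 47.31
Total out = 119.1 + 154.3 + 47.31 = 320.8 mol.

321 mol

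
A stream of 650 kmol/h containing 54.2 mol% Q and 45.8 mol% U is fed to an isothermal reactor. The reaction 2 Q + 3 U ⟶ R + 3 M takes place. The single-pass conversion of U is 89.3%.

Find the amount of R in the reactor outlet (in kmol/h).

88.6 kmol/h

U reacted = 0.893 × 297.7 = 265.8 kmol/h; ν_U = −3, so ξ = 265.8/3 = 88.62 kmol/h.
Outlet amounts (n = n₀ + ν ξ):
  Q: 352.3 − 2(88.62) = 175.1
  U: 297.7 − 3(88.62) = 31.85
  R: 0 + 1(88.62) = 88.62
  M: 0 + 3(88.62) = 265.8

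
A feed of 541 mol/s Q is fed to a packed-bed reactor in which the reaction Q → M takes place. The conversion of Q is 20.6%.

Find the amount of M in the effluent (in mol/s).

Q reacted = 0.206 × 541 = 111.4 mol/s; ν_Q = −1, so ξ = 111.4/1 = 111.4 mol/s.
Outlet amounts (n = n₀ + ν ξ):
  Q: 541 − 1(111.4) = 429.6
  M: 0 + 1(111.4) = 111.4

111 mol/s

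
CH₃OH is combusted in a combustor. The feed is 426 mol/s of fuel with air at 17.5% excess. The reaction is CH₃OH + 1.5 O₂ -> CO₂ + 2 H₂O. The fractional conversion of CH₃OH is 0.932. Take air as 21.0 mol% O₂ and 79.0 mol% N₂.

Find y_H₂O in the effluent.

Stoichiometric O₂ = 1.5 × 426 = 639 mol/s; O₂ fed = 639 × 1.175 = 750.8 mol/s.
N₂ fed = 750.8 × 79/21 = 2825 mol/s.
Fuel reacted = 0.932 × 426 → ξ = 397 mol/s.
Outlet (n = n₀ + ν ξ):
  CH₃OH: 426 − 1(397) = 28.97
  O₂: 750.8 − 1.5(397) = 155.3
  N₂: 2825 (inert)
  CO₂: 0 + 1(397) = 397
  H₂O: 0 + 2(397) = 794.1
Total out = 4200 mol/s; y_H₂O = 794.1 / 4200 = 0.1891.

0.189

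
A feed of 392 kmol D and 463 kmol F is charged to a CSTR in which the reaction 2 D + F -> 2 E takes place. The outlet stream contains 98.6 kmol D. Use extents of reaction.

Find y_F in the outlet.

0.447

For D: n = n₀ − 2ξ → 98.6 = 392 − 2ξ, giving ξ = 146.7 kmol.
Outlet amounts (n = n₀ + ν ξ):
  D: 392 − 2(146.7) = 98.6
  F: 463 − 1(146.7) = 316.3
  E: 0 + 2(146.7) = 293.4
Total out = 708.3 kmol; y_F = 316.3 / 708.3 = 0.4466.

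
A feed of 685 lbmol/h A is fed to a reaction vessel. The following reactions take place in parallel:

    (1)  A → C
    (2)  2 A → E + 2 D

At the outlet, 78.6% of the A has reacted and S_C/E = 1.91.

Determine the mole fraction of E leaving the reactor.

Conversion of A: A consumed = 0.786 × 685 = 538.4 lbmol/h = 1ξ₁ + 2ξ₂.
Selectivity: 1ξ₁ / (1ξ₂) = 1.91 → ξ₁ = 1.91 ξ₂.
Substitute: (1·1.91 + 2) ξ₂ = 538.4 → ξ₂ = 137.7 lbmol/h, ξ₁ = 263 lbmol/h.
Outlet amounts (n = n₀ + Σ ν·ξ):
  A: 685 − 1(263) − 2(137.7) = 146.6
  C: 0 + 1(263) = 263
  E: 0 + 1(137.7) = 137.7
  D: 0 + 2(137.7) = 275.4
Total out = 822.7 lbmol/h; y_E = 137.7 / 822.7 = 0.1674.

0.167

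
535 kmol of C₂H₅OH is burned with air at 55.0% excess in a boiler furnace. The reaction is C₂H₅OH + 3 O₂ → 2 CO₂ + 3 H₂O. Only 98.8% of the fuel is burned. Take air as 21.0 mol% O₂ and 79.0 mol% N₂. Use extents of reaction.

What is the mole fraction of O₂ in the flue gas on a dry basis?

Stoichiometric O₂ = 3 × 535 = 1605 kmol; O₂ fed = 1605 × 1.550 = 2488 kmol.
N₂ fed = 2488 × 79/21 = 9359 kmol.
Fuel reacted = 0.988 × 535 → ξ = 528.6 kmol.
Outlet (n = n₀ + ν ξ):
  C₂H₅OH: 535 − 1(528.6) = 6.42
  O₂: 2488 − 3(528.6) = 902
  N₂: 9359 (inert)
  CO₂: 0 + 2(528.6) = 1057
  H₂O: 0 + 3(528.6) = 1586
Dry total = 11320 kmol; y_O₂ (dry) = 902 / 11320 = 0.07965.

0.0797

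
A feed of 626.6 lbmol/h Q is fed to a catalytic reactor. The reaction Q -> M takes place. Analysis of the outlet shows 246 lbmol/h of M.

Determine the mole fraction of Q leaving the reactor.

For M: n = n₀ + 1ξ → 246 = 0 + 1ξ, giving ξ = 246 lbmol/h.
Outlet amounts (n = n₀ + ν ξ):
  Q: 626.6 − 1(246) = 380.6
  M: 0 + 1(246) = 246
Total out = 626.6 lbmol/h; y_Q = 380.6 / 626.6 = 0.6074.

0.607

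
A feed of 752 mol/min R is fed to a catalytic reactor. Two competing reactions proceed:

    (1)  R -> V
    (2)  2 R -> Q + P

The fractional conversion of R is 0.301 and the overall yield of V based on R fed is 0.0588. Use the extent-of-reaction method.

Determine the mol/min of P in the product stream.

Yield of V: 1ξ₁ / 752 = 0.0588 → ξ₁ = 44.22 mol/min.
Conversion of R: 1ξ₁ + 2ξ₂ = 0.301 × 752 = 226.4 → ξ₂ = 91.07 mol/min.
Outlet amounts (n = n₀ + Σ ν·ξ):
  R: 752 − 1(44.22) − 2(91.07) = 525.6
  V: 0 + 1(44.22) = 44.22
  Q: 0 + 1(91.07) = 91.07
  P: 0 + 1(91.07) = 91.07

91.1 mol/min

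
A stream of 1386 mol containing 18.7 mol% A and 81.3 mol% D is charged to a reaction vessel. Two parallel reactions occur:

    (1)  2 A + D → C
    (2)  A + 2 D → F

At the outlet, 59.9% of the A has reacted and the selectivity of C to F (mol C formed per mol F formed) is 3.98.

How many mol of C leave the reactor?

69 mol

Conversion of A: A consumed = 0.599 × 259.2 = 155.3 mol = 2ξ₁ + 1ξ₂.
Selectivity: 1ξ₁ / (1ξ₂) = 3.98 → ξ₁ = 3.98 ξ₂.
Substitute: (2·3.98 + 1) ξ₂ = 155.3 → ξ₂ = 17.33 mol, ξ₁ = 68.96 mol.
Outlet amounts (n = n₀ + Σ ν·ξ):
  A: 259.2 − 2(68.96) − 1(17.33) = 103.9
  D: 1127 − 1(68.96) − 2(17.33) = 1023
  C: 0 + 1(68.96) = 68.96
  F: 0 + 1(17.33) = 17.33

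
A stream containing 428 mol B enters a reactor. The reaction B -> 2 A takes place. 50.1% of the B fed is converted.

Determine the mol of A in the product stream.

429 mol

B reacted = 0.501 × 428 = 214.4 mol; ν_B = −1, so ξ = 214.4/1 = 214.4 mol.
Outlet amounts (n = n₀ + ν ξ):
  B: 428 − 1(214.4) = 213.6
  A: 0 + 2(214.4) = 428.9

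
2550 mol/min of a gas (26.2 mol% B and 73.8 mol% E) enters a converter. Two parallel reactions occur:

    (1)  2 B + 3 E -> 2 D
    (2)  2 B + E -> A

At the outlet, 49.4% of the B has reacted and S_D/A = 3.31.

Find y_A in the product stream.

0.0294

Conversion of B: B consumed = 0.494 × 668.1 = 330 mol/min = 2ξ₁ + 2ξ₂.
Selectivity: 2ξ₁ / (1ξ₂) = 3.31 → ξ₁ = 1.655 ξ₂.
Substitute: (2·1.655 + 2) ξ₂ = 330 → ξ₂ = 62.15 mol/min, ξ₁ = 102.9 mol/min.
Outlet amounts (n = n₀ + Σ ν·ξ):
  B: 668.1 − 2(102.9) − 2(62.15) = 338.1
  E: 1882 − 3(102.9) − 1(62.15) = 1511
  D: 0 + 2(102.9) = 205.7
  A: 0 + 1(62.15) = 62.15
Total out = 2117 mol/min; y_A = 62.15 / 2117 = 0.02936.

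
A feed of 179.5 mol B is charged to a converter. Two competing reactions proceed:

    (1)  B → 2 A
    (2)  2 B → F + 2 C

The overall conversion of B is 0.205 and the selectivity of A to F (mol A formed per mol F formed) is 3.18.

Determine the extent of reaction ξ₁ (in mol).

Conversion of B: B consumed = 0.205 × 179.5 = 36.8 mol = 1ξ₁ + 2ξ₂.
Selectivity: 2ξ₁ / (1ξ₂) = 3.18 → ξ₁ = 1.59 ξ₂.
Substitute: (1·1.59 + 2) ξ₂ = 36.8 → ξ₂ = 10.25 mol, ξ₁ = 16.3 mol.
Outlet amounts (n = n₀ + Σ ν·ξ):
  B: 179.5 − 1(16.3) − 2(10.25) = 142.7
  A: 0 + 2(16.3) = 32.59
  F: 0 + 1(10.25) = 10.25
  C: 0 + 2(10.25) = 20.5

ξ₁ = 16.3 mol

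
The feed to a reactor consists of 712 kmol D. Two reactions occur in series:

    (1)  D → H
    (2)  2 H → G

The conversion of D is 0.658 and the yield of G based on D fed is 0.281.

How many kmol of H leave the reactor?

68.4 kmol

Conversion of D: D consumed = 1ξ₁ = 0.658 × 712 → ξ₁ = 468.5 kmol.
Yield of G: 1ξ₂ / 712 = 0.281 → ξ₂ = 200.1 kmol.
Outlet amounts (n = n₀ + Σ ν·ξ):
  D: 712 − 1(468.5) = 243.5
  H: 0 + 1(468.5) − 2(200.1) = 68.35
  G: 0 + 1(200.1) = 200.1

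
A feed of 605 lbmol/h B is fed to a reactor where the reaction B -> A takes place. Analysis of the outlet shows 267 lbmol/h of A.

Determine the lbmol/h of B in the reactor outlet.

338 lbmol/h

For A: n = n₀ + 1ξ → 267 = 0 + 1ξ, giving ξ = 267 lbmol/h.
Outlet amounts (n = n₀ + ν ξ):
  B: 605 − 1(267) = 338
  A: 0 + 1(267) = 267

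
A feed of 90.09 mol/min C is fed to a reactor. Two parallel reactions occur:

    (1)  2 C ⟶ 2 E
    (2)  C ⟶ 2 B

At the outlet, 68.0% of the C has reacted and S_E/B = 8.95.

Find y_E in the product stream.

Conversion of C: C consumed = 0.68 × 90.09 = 61.26 mol/min = 2ξ₁ + 1ξ₂.
Selectivity: 2ξ₁ / (2ξ₂) = 8.95 → ξ₁ = 8.95 ξ₂.
Substitute: (2·8.95 + 1) ξ₂ = 61.26 → ξ₂ = 3.241 mol/min, ξ₁ = 29.01 mol/min.
Outlet amounts (n = n₀ + Σ ν·ξ):
  C: 90.09 − 2(29.01) − 1(3.241) = 28.83
  E: 0 + 2(29.01) = 58.02
  B: 0 + 2(3.241) = 6.483
Total out = 93.33 mol/min; y_E = 58.02 / 93.33 = 0.6217.

0.622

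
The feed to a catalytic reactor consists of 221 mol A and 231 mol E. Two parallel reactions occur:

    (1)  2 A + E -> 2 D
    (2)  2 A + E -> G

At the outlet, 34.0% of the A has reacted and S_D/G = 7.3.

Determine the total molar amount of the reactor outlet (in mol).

406 mol

Conversion of A: A consumed = 0.34 × 221 = 75.14 mol = 2ξ₁ + 2ξ₂.
Selectivity: 2ξ₁ / (1ξ₂) = 7.3 → ξ₁ = 3.65 ξ₂.
Substitute: (2·3.65 + 2) ξ₂ = 75.14 → ξ₂ = 8.08 mol, ξ₁ = 29.49 mol.
Outlet amounts (n = n₀ + Σ ν·ξ):
  A: 221 − 2(29.49) − 2(8.08) = 145.9
  E: 231 − 1(29.49) − 1(8.08) = 193.4
  D: 0 + 2(29.49) = 58.98
  G: 0 + 1(8.08) = 8.08
Total out = 145.9 + 193.4 + 58.98 + 8.08 = 406.4 mol.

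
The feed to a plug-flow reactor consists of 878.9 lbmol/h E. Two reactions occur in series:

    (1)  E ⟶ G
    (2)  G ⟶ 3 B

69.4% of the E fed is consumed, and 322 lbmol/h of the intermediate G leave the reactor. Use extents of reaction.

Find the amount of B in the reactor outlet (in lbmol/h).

864 lbmol/h

Conversion of E: E consumed = 1ξ₁ = 0.694 × 878.9 → ξ₁ = 610 lbmol/h.
G balance: n_G = 0 + 1ξ₁ − 1ξ₂ = 322 → ξ₂ = (1·610 − 322)/1 = 288 lbmol/h.
Outlet amounts (n = n₀ + Σ ν·ξ):
  E: 878.9 − 1(610) = 268.9
  G: 0 + 1(610) − 1(288) = 322
  B: 0 + 3(288) = 863.9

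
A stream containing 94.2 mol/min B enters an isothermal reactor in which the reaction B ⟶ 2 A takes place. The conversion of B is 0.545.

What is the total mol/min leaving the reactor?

B reacted = 0.545 × 94.2 = 51.34 mol/min; ν_B = −1, so ξ = 51.34/1 = 51.34 mol/min.
Outlet amounts (n = n₀ + ν ξ):
  B: 94.2 − 1(51.34) = 42.86
  A: 0 + 2(51.34) = 102.7
Total out = 42.86 + 102.7 = 145.5 mol/min.

146 mol/min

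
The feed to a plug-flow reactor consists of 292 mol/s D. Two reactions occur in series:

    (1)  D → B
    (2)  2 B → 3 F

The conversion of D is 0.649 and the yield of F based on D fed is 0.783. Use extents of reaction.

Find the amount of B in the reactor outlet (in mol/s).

37.1 mol/s

Conversion of D: D consumed = 1ξ₁ = 0.649 × 292 → ξ₁ = 189.5 mol/s.
Yield of F: 3ξ₂ / 292 = 0.783 → ξ₂ = 76.21 mol/s.
Outlet amounts (n = n₀ + Σ ν·ξ):
  D: 292 − 1(189.5) = 102.5
  B: 0 + 1(189.5) − 2(76.21) = 37.08
  F: 0 + 3(76.21) = 228.6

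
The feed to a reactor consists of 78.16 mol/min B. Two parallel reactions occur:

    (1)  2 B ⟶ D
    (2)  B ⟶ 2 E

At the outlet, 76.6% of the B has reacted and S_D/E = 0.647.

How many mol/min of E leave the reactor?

33.4 mol/min

Conversion of B: B consumed = 0.766 × 78.16 = 59.87 mol/min = 2ξ₁ + 1ξ₂.
Selectivity: 1ξ₁ / (2ξ₂) = 0.647 → ξ₁ = 1.294 ξ₂.
Substitute: (2·1.294 + 1) ξ₂ = 59.87 → ξ₂ = 16.69 mol/min, ξ₁ = 21.59 mol/min.
Outlet amounts (n = n₀ + Σ ν·ξ):
  B: 78.16 − 2(21.59) − 1(16.69) = 18.29
  D: 0 + 1(21.59) = 21.59
  E: 0 + 2(16.69) = 33.37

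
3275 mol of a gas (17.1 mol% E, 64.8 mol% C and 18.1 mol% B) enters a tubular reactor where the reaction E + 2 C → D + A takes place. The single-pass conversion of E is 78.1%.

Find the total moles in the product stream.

2840 mol

E reacted = 0.781 × 560 = 437.4 mol; ν_E = −1, so ξ = 437.4/1 = 437.4 mol.
Outlet amounts (n = n₀ + ν ξ):
  E: 560 − 1(437.4) = 122.6
  C: 2122 − 2(437.4) = 1247
  D: 0 + 1(437.4) = 437.4
  A: 0 + 1(437.4) = 437.4
  B: 592.8 (inert)
Total out = 122.6 + 1247 + 437.4 + 437.4 + 592.8 = 2838 mol.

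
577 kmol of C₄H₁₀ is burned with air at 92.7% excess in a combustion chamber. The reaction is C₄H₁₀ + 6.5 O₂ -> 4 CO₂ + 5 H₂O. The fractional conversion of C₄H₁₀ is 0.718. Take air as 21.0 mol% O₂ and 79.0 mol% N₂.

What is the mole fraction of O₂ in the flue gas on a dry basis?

0.135

Stoichiometric O₂ = 6.5 × 577 = 3750 kmol; O₂ fed = 3750 × 1.927 = 7227 kmol.
N₂ fed = 7227 × 79/21 = 27190 kmol.
Fuel reacted = 0.718 × 577 → ξ = 414.3 kmol.
Outlet (n = n₀ + ν ξ):
  C₄H₁₀: 577 − 1(414.3) = 162.7
  O₂: 7227 − 6.5(414.3) = 4534
  N₂: 27190 (inert)
  CO₂: 0 + 4(414.3) = 1657
  H₂O: 0 + 5(414.3) = 2071
Dry total = 33540 kmol; y_O₂ (dry) = 4534 / 33540 = 0.1352.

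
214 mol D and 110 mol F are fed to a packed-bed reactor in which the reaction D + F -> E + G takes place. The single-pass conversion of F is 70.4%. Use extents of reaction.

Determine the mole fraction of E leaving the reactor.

0.239

F reacted = 0.704 × 110 = 77.44 mol; ν_F = −1, so ξ = 77.44/1 = 77.44 mol.
Outlet amounts (n = n₀ + ν ξ):
  D: 214 − 1(77.44) = 136.6
  F: 110 − 1(77.44) = 32.56
  E: 0 + 1(77.44) = 77.44
  G: 0 + 1(77.44) = 77.44
Total out = 324 mol; y_E = 77.44 / 324 = 0.239.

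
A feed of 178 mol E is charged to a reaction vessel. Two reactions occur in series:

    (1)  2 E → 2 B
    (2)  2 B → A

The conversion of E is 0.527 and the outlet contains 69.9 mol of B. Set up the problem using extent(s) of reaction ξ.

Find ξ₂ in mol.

ξ₂ = 12 mol

Conversion of E: E consumed = 2ξ₁ = 0.527 × 178 → ξ₁ = 46.9 mol.
B balance: n_B = 0 + 2ξ₁ − 2ξ₂ = 69.9 → ξ₂ = (2·46.9 − 69.9)/2 = 11.95 mol.
Outlet amounts (n = n₀ + Σ ν·ξ):
  E: 178 − 2(46.9) = 84.19
  B: 0 + 2(46.9) − 2(11.95) = 69.9
  A: 0 + 1(11.95) = 11.95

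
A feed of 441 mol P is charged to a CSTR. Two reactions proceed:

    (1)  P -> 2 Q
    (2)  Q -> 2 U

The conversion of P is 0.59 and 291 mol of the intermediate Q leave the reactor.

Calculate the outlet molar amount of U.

Conversion of P: P consumed = 1ξ₁ = 0.59 × 441 → ξ₁ = 260.2 mol.
Q balance: n_Q = 0 + 2ξ₁ − 1ξ₂ = 291 → ξ₂ = (2·260.2 − 291)/1 = 229.4 mol.
Outlet amounts (n = n₀ + Σ ν·ξ):
  P: 441 − 1(260.2) = 180.8
  Q: 0 + 2(260.2) − 1(229.4) = 291
  U: 0 + 2(229.4) = 458.8

459 mol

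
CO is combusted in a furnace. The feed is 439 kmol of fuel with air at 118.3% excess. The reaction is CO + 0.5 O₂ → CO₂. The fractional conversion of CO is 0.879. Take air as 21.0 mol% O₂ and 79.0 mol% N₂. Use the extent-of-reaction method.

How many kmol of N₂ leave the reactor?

Stoichiometric O₂ = 0.5 × 439 = 219.5 kmol; O₂ fed = 219.5 × 2.183 = 479.2 kmol.
N₂ fed = 479.2 × 79/21 = 1803 kmol.
Fuel reacted = 0.879 × 439 → ξ = 385.9 kmol.
Outlet (n = n₀ + ν ξ):
  CO: 439 − 1(385.9) = 53.12
  O₂: 479.2 − 0.5(385.9) = 286.2
  N₂: 1803 (inert)
  CO₂: 0 + 1(385.9) = 385.9

1800 kmol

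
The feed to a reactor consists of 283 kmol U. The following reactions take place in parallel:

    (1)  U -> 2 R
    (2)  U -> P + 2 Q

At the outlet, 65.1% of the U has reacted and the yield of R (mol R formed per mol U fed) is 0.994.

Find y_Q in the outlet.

0.171

Yield of R: 2ξ₁ / 283 = 0.994 → ξ₁ = 140.7 kmol.
Conversion of U: 1ξ₁ + 1ξ₂ = 0.651 × 283 = 184.2 → ξ₂ = 43.58 kmol.
Outlet amounts (n = n₀ + Σ ν·ξ):
  U: 283 − 1(140.7) − 1(43.58) = 98.77
  R: 0 + 2(140.7) = 281.3
  P: 0 + 1(43.58) = 43.58
  Q: 0 + 2(43.58) = 87.16
Total out = 510.8 kmol; y_Q = 87.16 / 510.8 = 0.1706.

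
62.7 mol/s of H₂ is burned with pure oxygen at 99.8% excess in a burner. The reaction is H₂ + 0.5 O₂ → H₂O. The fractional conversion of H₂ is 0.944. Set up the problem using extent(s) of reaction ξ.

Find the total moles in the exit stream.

Stoichiometric O₂ = 0.5 × 62.7 = 31.35 mol/s; O₂ fed = 31.35 × 1.998 = 62.64 mol/s.
Fuel reacted = 0.944 × 62.7 → ξ = 59.19 mol/s.
Outlet (n = n₀ + ν ξ):
  H₂: 62.7 − 1(59.19) = 3.511
  O₂: 62.64 − 0.5(59.19) = 33.04
  H₂O: 0 + 1(59.19) = 59.19
Total out = 3.511 + 33.04 + 59.19 = 95.74 mol/s.

95.7 mol/s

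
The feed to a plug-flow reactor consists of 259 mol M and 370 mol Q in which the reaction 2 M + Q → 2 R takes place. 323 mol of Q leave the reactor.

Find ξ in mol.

For Q: n = n₀ − 1ξ → 323 = 370 − 1ξ, giving ξ = 47 mol.
Outlet amounts (n = n₀ + ν ξ):
  M: 259 − 2(47) = 165
  Q: 370 − 1(47) = 323
  R: 0 + 2(47) = 94

ξ = 47 mol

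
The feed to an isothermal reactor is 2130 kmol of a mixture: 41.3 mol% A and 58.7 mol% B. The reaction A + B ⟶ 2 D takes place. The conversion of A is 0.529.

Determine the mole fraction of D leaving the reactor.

A reacted = 0.529 × 879.7 = 465.4 kmol; ν_A = −1, so ξ = 465.4/1 = 465.4 kmol.
Outlet amounts (n = n₀ + ν ξ):
  A: 879.7 − 1(465.4) = 414.3
  B: 1250 − 1(465.4) = 785
  D: 0 + 2(465.4) = 930.7
Total out = 2130 kmol; y_D = 930.7 / 2130 = 0.437.

0.437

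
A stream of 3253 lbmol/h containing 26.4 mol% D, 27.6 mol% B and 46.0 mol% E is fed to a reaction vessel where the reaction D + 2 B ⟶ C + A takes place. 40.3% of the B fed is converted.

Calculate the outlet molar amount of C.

B reacted = 0.403 × 897.8 = 361.8 lbmol/h; ν_B = −2, so ξ = 361.8/2 = 180.9 lbmol/h.
Outlet amounts (n = n₀ + ν ξ):
  D: 858.8 − 1(180.9) = 677.9
  B: 897.8 − 2(180.9) = 536
  C: 0 + 1(180.9) = 180.9
  A: 0 + 1(180.9) = 180.9
  E: 1496 (inert)

181 lbmol/h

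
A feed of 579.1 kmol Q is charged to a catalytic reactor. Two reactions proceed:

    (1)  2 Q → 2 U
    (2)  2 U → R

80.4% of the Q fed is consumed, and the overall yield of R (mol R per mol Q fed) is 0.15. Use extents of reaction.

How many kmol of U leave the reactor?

292 kmol

Conversion of Q: Q consumed = 2ξ₁ = 0.804 × 579.1 → ξ₁ = 232.8 kmol.
Yield of R: 1ξ₂ / 579.1 = 0.15 → ξ₂ = 86.86 kmol.
Outlet amounts (n = n₀ + Σ ν·ξ):
  Q: 579.1 − 2(232.8) = 113.5
  U: 0 + 2(232.8) − 2(86.86) = 291.9
  R: 0 + 1(86.86) = 86.86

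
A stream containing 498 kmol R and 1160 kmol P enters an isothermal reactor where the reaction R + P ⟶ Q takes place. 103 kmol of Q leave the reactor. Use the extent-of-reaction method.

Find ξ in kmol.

For Q: n = n₀ + 1ξ → 103 = 0 + 1ξ, giving ξ = 103 kmol.
Outlet amounts (n = n₀ + ν ξ):
  R: 498 − 1(103) = 395
  P: 1160 − 1(103) = 1057
  Q: 0 + 1(103) = 103

ξ = 103 kmol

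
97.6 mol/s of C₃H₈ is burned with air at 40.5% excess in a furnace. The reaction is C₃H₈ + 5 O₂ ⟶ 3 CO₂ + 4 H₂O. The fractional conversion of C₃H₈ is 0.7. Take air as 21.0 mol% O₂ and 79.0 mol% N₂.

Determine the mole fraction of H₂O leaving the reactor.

Stoichiometric O₂ = 5 × 97.6 = 488 mol/s; O₂ fed = 488 × 1.405 = 685.6 mol/s.
N₂ fed = 685.6 × 79/21 = 2579 mol/s.
Fuel reacted = 0.7 × 97.6 → ξ = 68.32 mol/s.
Outlet (n = n₀ + ν ξ):
  C₃H₈: 97.6 − 1(68.32) = 29.28
  O₂: 685.6 − 5(68.32) = 344
  N₂: 2579 (inert)
  CO₂: 0 + 3(68.32) = 205
  H₂O: 0 + 4(68.32) = 273.3
Total out = 3431 mol/s; y_H₂O = 273.3 / 3431 = 0.07965.

0.0797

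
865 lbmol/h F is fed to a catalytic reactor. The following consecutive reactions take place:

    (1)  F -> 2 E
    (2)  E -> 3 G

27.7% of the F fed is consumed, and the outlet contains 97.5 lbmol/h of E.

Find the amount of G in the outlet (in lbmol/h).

1150 lbmol/h

Conversion of F: F consumed = 1ξ₁ = 0.277 × 865 → ξ₁ = 239.6 lbmol/h.
E balance: n_E = 0 + 2ξ₁ − 1ξ₂ = 97.5 → ξ₂ = (2·239.6 − 97.5)/1 = 381.7 lbmol/h.
Outlet amounts (n = n₀ + Σ ν·ξ):
  F: 865 − 1(239.6) = 625.4
  E: 0 + 2(239.6) − 1(381.7) = 97.5
  G: 0 + 3(381.7) = 1145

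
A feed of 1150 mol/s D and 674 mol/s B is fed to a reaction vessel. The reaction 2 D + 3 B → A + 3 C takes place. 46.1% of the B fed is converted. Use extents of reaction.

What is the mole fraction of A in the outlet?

0.0602

B reacted = 0.461 × 674 = 310.7 mol/s; ν_B = −3, so ξ = 310.7/3 = 103.6 mol/s.
Outlet amounts (n = n₀ + ν ξ):
  D: 1150 − 2(103.6) = 942.9
  B: 674 − 3(103.6) = 363.3
  A: 0 + 1(103.6) = 103.6
  C: 0 + 3(103.6) = 310.7
Total out = 1720 mol/s; y_A = 103.6 / 1720 = 0.0602.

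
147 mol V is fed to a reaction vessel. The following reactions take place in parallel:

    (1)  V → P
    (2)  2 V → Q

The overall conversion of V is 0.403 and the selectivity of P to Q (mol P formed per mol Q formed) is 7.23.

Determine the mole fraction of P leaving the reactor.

Conversion of V: V consumed = 0.403 × 147 = 59.24 mol = 1ξ₁ + 2ξ₂.
Selectivity: 1ξ₁ / (1ξ₂) = 7.23 → ξ₁ = 7.23 ξ₂.
Substitute: (1·7.23 + 2) ξ₂ = 59.24 → ξ₂ = 6.418 mol, ξ₁ = 46.4 mol.
Outlet amounts (n = n₀ + Σ ν·ξ):
  V: 147 − 1(46.4) − 2(6.418) = 87.76
  P: 0 + 1(46.4) = 46.4
  Q: 0 + 1(6.418) = 6.418
Total out = 140.6 mol; y_P = 46.4 / 140.6 = 0.3301.

0.33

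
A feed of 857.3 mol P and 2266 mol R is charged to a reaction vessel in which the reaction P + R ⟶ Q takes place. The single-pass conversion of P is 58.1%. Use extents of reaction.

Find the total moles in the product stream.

2630 mol

P reacted = 0.581 × 857.3 = 498.1 mol; ν_P = −1, so ξ = 498.1/1 = 498.1 mol.
Outlet amounts (n = n₀ + ν ξ):
  P: 857.3 − 1(498.1) = 359.2
  R: 2266 − 1(498.1) = 1768
  Q: 0 + 1(498.1) = 498.1
Total out = 359.2 + 1768 + 498.1 = 2625 mol.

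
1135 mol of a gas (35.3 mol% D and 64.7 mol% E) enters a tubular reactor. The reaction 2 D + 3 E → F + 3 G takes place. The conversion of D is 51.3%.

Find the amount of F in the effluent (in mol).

103 mol

D reacted = 0.513 × 400.7 = 205.5 mol; ν_D = −2, so ξ = 205.5/2 = 102.8 mol.
Outlet amounts (n = n₀ + ν ξ):
  D: 400.7 − 2(102.8) = 195.1
  E: 734.3 − 3(102.8) = 426
  F: 0 + 1(102.8) = 102.8
  G: 0 + 3(102.8) = 308.3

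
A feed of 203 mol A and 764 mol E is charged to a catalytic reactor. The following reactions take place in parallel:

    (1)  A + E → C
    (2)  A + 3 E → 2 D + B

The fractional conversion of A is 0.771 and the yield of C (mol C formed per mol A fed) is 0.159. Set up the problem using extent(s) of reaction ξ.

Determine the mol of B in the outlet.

124 mol

Yield of C: 1ξ₁ / 203 = 0.159 → ξ₁ = 32.28 mol.
Conversion of A: 1ξ₁ + 1ξ₂ = 0.771 × 203 = 156.5 → ξ₂ = 124.2 mol.
Outlet amounts (n = n₀ + Σ ν·ξ):
  A: 203 − 1(32.28) − 1(124.2) = 46.49
  E: 764 − 1(32.28) − 3(124.2) = 359
  C: 0 + 1(32.28) = 32.28
  D: 0 + 2(124.2) = 248.5
  B: 0 + 1(124.2) = 124.2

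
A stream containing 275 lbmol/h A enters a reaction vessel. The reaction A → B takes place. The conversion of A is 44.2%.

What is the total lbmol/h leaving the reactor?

A reacted = 0.442 × 275 = 121.5 lbmol/h; ν_A = −1, so ξ = 121.5/1 = 121.5 lbmol/h.
Outlet amounts (n = n₀ + ν ξ):
  A: 275 − 1(121.5) = 153.4
  B: 0 + 1(121.5) = 121.5
Total out = 153.4 + 121.5 = 275 lbmol/h.

275 lbmol/h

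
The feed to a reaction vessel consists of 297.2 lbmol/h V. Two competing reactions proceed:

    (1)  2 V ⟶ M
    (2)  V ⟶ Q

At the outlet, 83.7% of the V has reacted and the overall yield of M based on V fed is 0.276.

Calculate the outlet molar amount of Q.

84.7 lbmol/h

Yield of M: 1ξ₁ / 297.2 = 0.276 → ξ₁ = 82.03 lbmol/h.
Conversion of V: 2ξ₁ + 1ξ₂ = 0.837 × 297.2 = 248.8 → ξ₂ = 84.7 lbmol/h.
Outlet amounts (n = n₀ + Σ ν·ξ):
  V: 297.2 − 2(82.03) − 1(84.7) = 48.44
  M: 0 + 1(82.03) = 82.03
  Q: 0 + 1(84.7) = 84.7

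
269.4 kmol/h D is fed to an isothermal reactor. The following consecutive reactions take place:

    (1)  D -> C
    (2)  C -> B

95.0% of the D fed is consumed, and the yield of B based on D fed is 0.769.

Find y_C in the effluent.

0.181

Conversion of D: D consumed = 1ξ₁ = 0.95 × 269.4 → ξ₁ = 255.9 kmol/h.
Yield of B: 1ξ₂ / 269.4 = 0.769 → ξ₂ = 207.2 kmol/h.
Outlet amounts (n = n₀ + Σ ν·ξ):
  D: 269.4 − 1(255.9) = 13.47
  C: 0 + 1(255.9) − 1(207.2) = 48.76
  B: 0 + 1(207.2) = 207.2
Total out = 269.4 kmol/h; y_C = 48.76 / 269.4 = 0.181.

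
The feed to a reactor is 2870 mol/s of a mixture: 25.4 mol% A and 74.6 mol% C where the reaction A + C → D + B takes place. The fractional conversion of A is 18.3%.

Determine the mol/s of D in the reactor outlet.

133 mol/s

A reacted = 0.183 × 729 = 133.4 mol/s; ν_A = −1, so ξ = 133.4/1 = 133.4 mol/s.
Outlet amounts (n = n₀ + ν ξ):
  A: 729 − 1(133.4) = 595.6
  C: 2141 − 1(133.4) = 2008
  D: 0 + 1(133.4) = 133.4
  B: 0 + 1(133.4) = 133.4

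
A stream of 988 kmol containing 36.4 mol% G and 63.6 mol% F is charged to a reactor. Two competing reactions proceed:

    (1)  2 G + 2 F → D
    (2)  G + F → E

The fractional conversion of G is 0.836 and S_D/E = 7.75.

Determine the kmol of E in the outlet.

18.2 kmol

Conversion of G: G consumed = 0.836 × 359.6 = 300.7 kmol = 2ξ₁ + 1ξ₂.
Selectivity: 1ξ₁ / (1ξ₂) = 7.75 → ξ₁ = 7.75 ξ₂.
Substitute: (2·7.75 + 1) ξ₂ = 300.7 → ξ₂ = 18.22 kmol, ξ₁ = 141.2 kmol.
Outlet amounts (n = n₀ + Σ ν·ξ):
  G: 359.6 − 2(141.2) − 1(18.22) = 58.98
  F: 628.4 − 2(141.2) − 1(18.22) = 327.7
  D: 0 + 1(141.2) = 141.2
  E: 0 + 1(18.22) = 18.22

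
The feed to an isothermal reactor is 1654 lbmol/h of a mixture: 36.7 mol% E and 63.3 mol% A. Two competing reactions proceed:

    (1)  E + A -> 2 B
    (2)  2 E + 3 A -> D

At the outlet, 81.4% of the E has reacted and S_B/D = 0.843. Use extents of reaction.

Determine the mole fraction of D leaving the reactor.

0.244

Conversion of E: E consumed = 0.814 × 607 = 494.1 lbmol/h = 1ξ₁ + 2ξ₂.
Selectivity: 2ξ₁ / (1ξ₂) = 0.843 → ξ₁ = 0.4215 ξ₂.
Substitute: (1·0.4215 + 2) ξ₂ = 494.1 → ξ₂ = 204.1 lbmol/h, ξ₁ = 86.01 lbmol/h.
Outlet amounts (n = n₀ + Σ ν·ξ):
  E: 607 − 1(86.01) − 2(204.1) = 112.9
  A: 1047 − 1(86.01) − 3(204.1) = 348.8
  B: 0 + 2(86.01) = 172
  D: 0 + 1(204.1) = 204.1
Total out = 837.8 lbmol/h; y_D = 204.1 / 837.8 = 0.2436.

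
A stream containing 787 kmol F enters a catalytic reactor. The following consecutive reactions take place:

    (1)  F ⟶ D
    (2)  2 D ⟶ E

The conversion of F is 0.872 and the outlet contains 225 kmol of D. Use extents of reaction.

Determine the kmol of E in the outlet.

Conversion of F: F consumed = 1ξ₁ = 0.872 × 787 → ξ₁ = 686.3 kmol.
D balance: n_D = 0 + 1ξ₁ − 2ξ₂ = 225 → ξ₂ = (1·686.3 − 225)/2 = 230.6 kmol.
Outlet amounts (n = n₀ + Σ ν·ξ):
  F: 787 − 1(686.3) = 100.7
  D: 0 + 1(686.3) − 2(230.6) = 225
  E: 0 + 1(230.6) = 230.6

231 kmol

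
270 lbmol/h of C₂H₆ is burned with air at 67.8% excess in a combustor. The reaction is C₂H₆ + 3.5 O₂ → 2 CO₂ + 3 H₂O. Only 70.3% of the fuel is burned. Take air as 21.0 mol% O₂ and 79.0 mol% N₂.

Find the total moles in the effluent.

7920 lbmol/h

Stoichiometric O₂ = 3.5 × 270 = 945 lbmol/h; O₂ fed = 945 × 1.678 = 1586 lbmol/h.
N₂ fed = 1586 × 79/21 = 5965 lbmol/h.
Fuel reacted = 0.703 × 270 → ξ = 189.8 lbmol/h.
Outlet (n = n₀ + ν ξ):
  C₂H₆: 270 − 1(189.8) = 80.19
  O₂: 1586 − 3.5(189.8) = 921.4
  N₂: 5965 (inert)
  CO₂: 0 + 2(189.8) = 379.6
  H₂O: 0 + 3(189.8) = 569.4
Total out = 80.19 + 921.4 + 5965 + 379.6 + 569.4 = 7916 lbmol/h.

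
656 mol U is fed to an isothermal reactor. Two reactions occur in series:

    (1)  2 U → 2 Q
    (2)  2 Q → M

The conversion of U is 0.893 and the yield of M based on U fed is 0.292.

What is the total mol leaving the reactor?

Conversion of U: U consumed = 2ξ₁ = 0.893 × 656 → ξ₁ = 292.9 mol.
Yield of M: 1ξ₂ / 656 = 0.292 → ξ₂ = 191.6 mol.
Outlet amounts (n = n₀ + Σ ν·ξ):
  U: 656 − 2(292.9) = 70.19
  Q: 0 + 2(292.9) − 2(191.6) = 202.7
  M: 0 + 1(191.6) = 191.6
Total out = 70.19 + 202.7 + 191.6 = 464.4 mol.

464 mol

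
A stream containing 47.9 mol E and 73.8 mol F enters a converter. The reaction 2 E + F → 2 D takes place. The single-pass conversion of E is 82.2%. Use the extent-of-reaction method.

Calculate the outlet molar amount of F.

E reacted = 0.822 × 47.9 = 39.37 mol; ν_E = −2, so ξ = 39.37/2 = 19.69 mol.
Outlet amounts (n = n₀ + ν ξ):
  E: 47.9 − 2(19.69) = 8.526
  F: 73.8 − 1(19.69) = 54.11
  D: 0 + 2(19.69) = 39.37

54.1 mol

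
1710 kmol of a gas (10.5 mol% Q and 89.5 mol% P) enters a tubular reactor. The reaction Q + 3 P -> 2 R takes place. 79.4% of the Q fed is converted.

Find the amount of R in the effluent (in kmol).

285 kmol

Q reacted = 0.794 × 179.6 = 142.6 kmol; ν_Q = −1, so ξ = 142.6/1 = 142.6 kmol.
Outlet amounts (n = n₀ + ν ξ):
  Q: 179.6 − 1(142.6) = 36.99
  P: 1530 − 3(142.6) = 1103
  R: 0 + 2(142.6) = 285.1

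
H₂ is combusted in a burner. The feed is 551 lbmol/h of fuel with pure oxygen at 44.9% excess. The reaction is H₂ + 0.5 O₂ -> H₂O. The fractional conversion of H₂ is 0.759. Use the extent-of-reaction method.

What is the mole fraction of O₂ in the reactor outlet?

Stoichiometric O₂ = 0.5 × 551 = 275.5 lbmol/h; O₂ fed = 275.5 × 1.449 = 399.2 lbmol/h.
Fuel reacted = 0.759 × 551 → ξ = 418.2 lbmol/h.
Outlet (n = n₀ + ν ξ):
  H₂: 551 − 1(418.2) = 132.8
  O₂: 399.2 − 0.5(418.2) = 190.1
  H₂O: 0 + 1(418.2) = 418.2
Total out = 741.1 lbmol/h; y_O₂ = 190.1 / 741.1 = 0.2565.

0.257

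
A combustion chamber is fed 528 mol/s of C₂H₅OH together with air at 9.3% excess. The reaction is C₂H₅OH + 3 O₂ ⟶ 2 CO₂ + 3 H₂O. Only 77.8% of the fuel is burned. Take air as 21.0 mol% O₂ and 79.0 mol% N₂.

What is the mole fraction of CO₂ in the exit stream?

0.0895

Stoichiometric O₂ = 3 × 528 = 1584 mol/s; O₂ fed = 1584 × 1.093 = 1731 mol/s.
N₂ fed = 1731 × 79/21 = 6513 mol/s.
Fuel reacted = 0.778 × 528 → ξ = 410.8 mol/s.
Outlet (n = n₀ + ν ξ):
  C₂H₅OH: 528 − 1(410.8) = 117.2
  O₂: 1731 − 3(410.8) = 499
  N₂: 6513 (inert)
  CO₂: 0 + 2(410.8) = 821.6
  H₂O: 0 + 3(410.8) = 1232
Total out = 9183 mol/s; y_CO₂ = 821.6 / 9183 = 0.08946.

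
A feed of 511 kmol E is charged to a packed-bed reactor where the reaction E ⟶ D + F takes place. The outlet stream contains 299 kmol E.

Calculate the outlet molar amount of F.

212 kmol

For E: n = n₀ − 1ξ → 299 = 511 − 1ξ, giving ξ = 212 kmol.
Outlet amounts (n = n₀ + ν ξ):
  E: 511 − 1(212) = 299
  D: 0 + 1(212) = 212
  F: 0 + 1(212) = 212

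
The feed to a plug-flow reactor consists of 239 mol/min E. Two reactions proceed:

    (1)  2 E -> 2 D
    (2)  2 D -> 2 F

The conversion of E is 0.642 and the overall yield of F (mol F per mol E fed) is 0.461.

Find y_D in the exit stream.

Conversion of E: E consumed = 2ξ₁ = 0.642 × 239 → ξ₁ = 76.72 mol/min.
Yield of F: 2ξ₂ / 239 = 0.461 → ξ₂ = 55.09 mol/min.
Outlet amounts (n = n₀ + Σ ν·ξ):
  E: 239 − 2(76.72) = 85.56
  D: 0 + 2(76.72) − 2(55.09) = 43.26
  F: 0 + 2(55.09) = 110.2
Total out = 239 mol/min; y_D = 43.26 / 239 = 0.181.

0.181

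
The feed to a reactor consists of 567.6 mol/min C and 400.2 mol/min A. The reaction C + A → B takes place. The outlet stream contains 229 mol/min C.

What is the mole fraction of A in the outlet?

0.0979

For C: n = n₀ − 1ξ → 229 = 567.6 − 1ξ, giving ξ = 338.6 mol/min.
Outlet amounts (n = n₀ + ν ξ):
  C: 567.6 − 1(338.6) = 229
  A: 400.2 − 1(338.6) = 61.6
  B: 0 + 1(338.6) = 338.6
Total out = 629.2 mol/min; y_A = 61.6 / 629.2 = 0.0979.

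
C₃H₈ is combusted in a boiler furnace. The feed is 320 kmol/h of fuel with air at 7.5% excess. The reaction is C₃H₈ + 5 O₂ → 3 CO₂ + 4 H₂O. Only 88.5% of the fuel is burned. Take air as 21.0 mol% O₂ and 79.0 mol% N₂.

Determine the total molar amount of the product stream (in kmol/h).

8790 kmol/h

Stoichiometric O₂ = 5 × 320 = 1600 kmol/h; O₂ fed = 1600 × 1.075 = 1720 kmol/h.
N₂ fed = 1720 × 79/21 = 6470 kmol/h.
Fuel reacted = 0.885 × 320 → ξ = 283.2 kmol/h.
Outlet (n = n₀ + ν ξ):
  C₃H₈: 320 − 1(283.2) = 36.8
  O₂: 1720 − 5(283.2) = 304
  N₂: 6470 (inert)
  CO₂: 0 + 3(283.2) = 849.6
  H₂O: 0 + 4(283.2) = 1133
Total out = 36.8 + 304 + 6470 + 849.6 + 1133 = 8794 kmol/h.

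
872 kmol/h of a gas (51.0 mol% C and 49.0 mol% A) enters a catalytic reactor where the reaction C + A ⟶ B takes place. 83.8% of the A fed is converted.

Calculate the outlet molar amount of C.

A reacted = 0.838 × 427.3 = 358.1 kmol/h; ν_A = −1, so ξ = 358.1/1 = 358.1 kmol/h.
Outlet amounts (n = n₀ + ν ξ):
  C: 444.7 − 1(358.1) = 86.66
  A: 427.3 − 1(358.1) = 69.22
  B: 0 + 1(358.1) = 358.1

86.7 kmol/h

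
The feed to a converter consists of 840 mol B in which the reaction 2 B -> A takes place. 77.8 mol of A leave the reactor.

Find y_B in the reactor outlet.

0.898

For A: n = n₀ + 1ξ → 77.8 = 0 + 1ξ, giving ξ = 77.8 mol.
Outlet amounts (n = n₀ + ν ξ):
  B: 840 − 2(77.8) = 684.4
  A: 0 + 1(77.8) = 77.8
Total out = 762.2 mol; y_B = 684.4 / 762.2 = 0.8979.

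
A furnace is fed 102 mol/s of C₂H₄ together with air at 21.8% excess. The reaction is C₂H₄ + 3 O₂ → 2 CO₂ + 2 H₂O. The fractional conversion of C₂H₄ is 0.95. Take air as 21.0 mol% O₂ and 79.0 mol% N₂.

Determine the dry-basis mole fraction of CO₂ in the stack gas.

0.115

Stoichiometric O₂ = 3 × 102 = 306 mol/s; O₂ fed = 306 × 1.218 = 372.7 mol/s.
N₂ fed = 372.7 × 79/21 = 1402 mol/s.
Fuel reacted = 0.95 × 102 → ξ = 96.9 mol/s.
Outlet (n = n₀ + ν ξ):
  C₂H₄: 102 − 1(96.9) = 5.1
  O₂: 372.7 − 3(96.9) = 82.01
  N₂: 1402 (inert)
  CO₂: 0 + 2(96.9) = 193.8
  H₂O: 0 + 2(96.9) = 193.8
Dry total = 1683 mol/s; y_CO₂ (dry) = 193.8 / 1683 = 0.1152.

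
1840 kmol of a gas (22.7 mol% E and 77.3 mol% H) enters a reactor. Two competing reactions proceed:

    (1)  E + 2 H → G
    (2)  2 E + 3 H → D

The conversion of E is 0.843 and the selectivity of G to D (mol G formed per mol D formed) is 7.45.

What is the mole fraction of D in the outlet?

Conversion of E: E consumed = 0.843 × 417.7 = 352.1 kmol = 1ξ₁ + 2ξ₂.
Selectivity: 1ξ₁ / (1ξ₂) = 7.45 → ξ₁ = 7.45 ξ₂.
Substitute: (1·7.45 + 2) ξ₂ = 352.1 → ξ₂ = 37.26 kmol, ξ₁ = 277.6 kmol.
Outlet amounts (n = n₀ + Σ ν·ξ):
  E: 417.7 − 1(277.6) − 2(37.26) = 65.58
  H: 1422 − 2(277.6) − 3(37.26) = 755.4
  G: 0 + 1(277.6) = 277.6
  D: 0 + 1(37.26) = 37.26
Total out = 1136 kmol; y_D = 37.26 / 1136 = 0.03281.

0.0328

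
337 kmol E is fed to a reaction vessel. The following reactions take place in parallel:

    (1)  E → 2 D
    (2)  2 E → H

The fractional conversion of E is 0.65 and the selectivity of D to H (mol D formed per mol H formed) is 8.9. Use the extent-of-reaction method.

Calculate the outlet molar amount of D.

Conversion of E: E consumed = 0.65 × 337 = 219.1 kmol = 1ξ₁ + 2ξ₂.
Selectivity: 2ξ₁ / (1ξ₂) = 8.9 → ξ₁ = 4.45 ξ₂.
Substitute: (1·4.45 + 2) ξ₂ = 219.1 → ξ₂ = 33.96 kmol, ξ₁ = 151.1 kmol.
Outlet amounts (n = n₀ + Σ ν·ξ):
  E: 337 − 1(151.1) − 2(33.96) = 117.9
  D: 0 + 2(151.1) = 302.3
  H: 0 + 1(33.96) = 33.96

302 kmol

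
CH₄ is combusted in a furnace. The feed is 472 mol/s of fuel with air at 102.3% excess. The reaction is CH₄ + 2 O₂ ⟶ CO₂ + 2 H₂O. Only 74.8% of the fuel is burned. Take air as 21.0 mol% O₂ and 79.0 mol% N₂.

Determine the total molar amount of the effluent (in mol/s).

9570 mol/s

Stoichiometric O₂ = 2 × 472 = 944 mol/s; O₂ fed = 944 × 2.023 = 1910 mol/s.
N₂ fed = 1910 × 79/21 = 7184 mol/s.
Fuel reacted = 0.748 × 472 → ξ = 353.1 mol/s.
Outlet (n = n₀ + ν ξ):
  CH₄: 472 − 1(353.1) = 118.9
  O₂: 1910 − 2(353.1) = 1204
  N₂: 7184 (inert)
  CO₂: 0 + 1(353.1) = 353.1
  H₂O: 0 + 2(353.1) = 706.1
Total out = 118.9 + 1204 + 7184 + 353.1 + 706.1 = 9566 mol/s.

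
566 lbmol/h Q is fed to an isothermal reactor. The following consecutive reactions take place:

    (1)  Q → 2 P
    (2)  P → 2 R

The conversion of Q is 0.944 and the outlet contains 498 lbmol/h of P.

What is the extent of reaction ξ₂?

Conversion of Q: Q consumed = 1ξ₁ = 0.944 × 566 → ξ₁ = 534.3 lbmol/h.
P balance: n_P = 0 + 2ξ₁ − 1ξ₂ = 498 → ξ₂ = (2·534.3 − 498)/1 = 570.6 lbmol/h.
Outlet amounts (n = n₀ + Σ ν·ξ):
  Q: 566 − 1(534.3) = 31.7
  P: 0 + 2(534.3) − 1(570.6) = 498
  R: 0 + 2(570.6) = 1141

ξ₂ = 571 lbmol/h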